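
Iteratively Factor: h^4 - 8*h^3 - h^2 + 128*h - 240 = (h - 3)*(h^3 - 5*h^2 - 16*h + 80) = (h - 3)*(h + 4)*(h^2 - 9*h + 20) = (h - 5)*(h - 3)*(h + 4)*(h - 4)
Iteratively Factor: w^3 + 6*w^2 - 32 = (w - 2)*(w^2 + 8*w + 16) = (w - 2)*(w + 4)*(w + 4)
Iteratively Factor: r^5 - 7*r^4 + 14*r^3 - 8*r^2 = (r - 1)*(r^4 - 6*r^3 + 8*r^2) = r*(r - 1)*(r^3 - 6*r^2 + 8*r) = r^2*(r - 1)*(r^2 - 6*r + 8) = r^2*(r - 4)*(r - 1)*(r - 2)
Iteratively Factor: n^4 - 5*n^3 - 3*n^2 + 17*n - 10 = (n - 1)*(n^3 - 4*n^2 - 7*n + 10) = (n - 1)*(n + 2)*(n^2 - 6*n + 5) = (n - 5)*(n - 1)*(n + 2)*(n - 1)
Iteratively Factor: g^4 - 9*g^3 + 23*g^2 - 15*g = (g - 1)*(g^3 - 8*g^2 + 15*g) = g*(g - 1)*(g^2 - 8*g + 15) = g*(g - 3)*(g - 1)*(g - 5)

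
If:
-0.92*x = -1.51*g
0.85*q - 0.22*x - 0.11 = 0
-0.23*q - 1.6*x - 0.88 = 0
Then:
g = -0.33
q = -0.01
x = -0.55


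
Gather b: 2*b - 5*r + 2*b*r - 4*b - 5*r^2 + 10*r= b*(2*r - 2) - 5*r^2 + 5*r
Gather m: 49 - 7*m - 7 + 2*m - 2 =40 - 5*m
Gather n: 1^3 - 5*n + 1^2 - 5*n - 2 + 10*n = 0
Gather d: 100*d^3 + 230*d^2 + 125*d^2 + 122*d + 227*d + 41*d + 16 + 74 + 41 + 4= 100*d^3 + 355*d^2 + 390*d + 135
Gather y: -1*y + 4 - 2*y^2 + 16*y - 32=-2*y^2 + 15*y - 28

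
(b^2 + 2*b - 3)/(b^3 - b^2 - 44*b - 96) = (b - 1)/(b^2 - 4*b - 32)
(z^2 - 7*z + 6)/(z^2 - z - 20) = (-z^2 + 7*z - 6)/(-z^2 + z + 20)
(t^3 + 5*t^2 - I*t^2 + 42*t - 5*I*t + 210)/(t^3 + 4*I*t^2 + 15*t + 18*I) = (t^2 + t*(5 - 7*I) - 35*I)/(t^2 - 2*I*t + 3)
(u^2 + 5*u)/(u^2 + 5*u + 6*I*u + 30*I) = u/(u + 6*I)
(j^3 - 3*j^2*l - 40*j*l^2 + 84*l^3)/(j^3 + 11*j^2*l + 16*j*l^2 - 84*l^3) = (j - 7*l)/(j + 7*l)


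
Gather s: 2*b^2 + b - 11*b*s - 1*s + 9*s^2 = 2*b^2 + b + 9*s^2 + s*(-11*b - 1)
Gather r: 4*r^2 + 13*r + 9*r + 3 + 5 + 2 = 4*r^2 + 22*r + 10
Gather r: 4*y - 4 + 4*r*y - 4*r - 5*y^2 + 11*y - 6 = r*(4*y - 4) - 5*y^2 + 15*y - 10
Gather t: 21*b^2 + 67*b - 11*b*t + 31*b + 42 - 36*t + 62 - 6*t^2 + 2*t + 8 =21*b^2 + 98*b - 6*t^2 + t*(-11*b - 34) + 112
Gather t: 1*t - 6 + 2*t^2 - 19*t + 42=2*t^2 - 18*t + 36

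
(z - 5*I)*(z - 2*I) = z^2 - 7*I*z - 10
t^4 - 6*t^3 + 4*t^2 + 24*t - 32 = (t - 4)*(t - 2)^2*(t + 2)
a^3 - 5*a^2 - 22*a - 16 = (a - 8)*(a + 1)*(a + 2)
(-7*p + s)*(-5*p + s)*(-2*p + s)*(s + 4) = -70*p^3*s - 280*p^3 + 59*p^2*s^2 + 236*p^2*s - 14*p*s^3 - 56*p*s^2 + s^4 + 4*s^3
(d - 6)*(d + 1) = d^2 - 5*d - 6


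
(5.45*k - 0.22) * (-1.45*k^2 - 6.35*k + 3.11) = -7.9025*k^3 - 34.2885*k^2 + 18.3465*k - 0.6842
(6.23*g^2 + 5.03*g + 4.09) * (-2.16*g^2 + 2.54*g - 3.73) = -13.4568*g^4 + 4.9594*g^3 - 19.2961*g^2 - 8.3733*g - 15.2557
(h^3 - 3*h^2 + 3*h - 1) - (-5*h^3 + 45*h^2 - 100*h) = 6*h^3 - 48*h^2 + 103*h - 1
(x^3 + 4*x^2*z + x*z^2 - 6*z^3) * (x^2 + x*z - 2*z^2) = x^5 + 5*x^4*z + 3*x^3*z^2 - 13*x^2*z^3 - 8*x*z^4 + 12*z^5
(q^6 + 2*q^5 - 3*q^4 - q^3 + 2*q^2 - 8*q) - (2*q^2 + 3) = q^6 + 2*q^5 - 3*q^4 - q^3 - 8*q - 3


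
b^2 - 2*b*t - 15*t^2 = (b - 5*t)*(b + 3*t)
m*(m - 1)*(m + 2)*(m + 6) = m^4 + 7*m^3 + 4*m^2 - 12*m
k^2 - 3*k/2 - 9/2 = (k - 3)*(k + 3/2)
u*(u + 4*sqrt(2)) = u^2 + 4*sqrt(2)*u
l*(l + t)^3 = l^4 + 3*l^3*t + 3*l^2*t^2 + l*t^3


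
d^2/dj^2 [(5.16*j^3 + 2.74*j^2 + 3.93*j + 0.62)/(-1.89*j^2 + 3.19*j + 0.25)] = (-2.8421709430404e-14*j^5 - 2.8421709430404e-14*j^4 - 171.009726*j^3 - 45.746712*j^2 + 9.351702*j - 7.278414)/(6.751269*j^6 - 34.184997*j^5 + 55.019412*j^4 - 23.418109*j^3 - 7.2777*j^2 - 0.598125*j - 0.015625)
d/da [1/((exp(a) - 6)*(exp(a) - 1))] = (7 - 2*exp(a))*exp(a)/(exp(4*a) - 14*exp(3*a) + 61*exp(2*a) - 84*exp(a) + 36)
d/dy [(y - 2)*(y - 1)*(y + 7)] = 3*y^2 + 8*y - 19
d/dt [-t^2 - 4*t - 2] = -2*t - 4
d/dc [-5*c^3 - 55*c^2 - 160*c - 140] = -15*c^2 - 110*c - 160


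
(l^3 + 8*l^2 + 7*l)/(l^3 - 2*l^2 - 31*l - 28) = l*(l + 7)/(l^2 - 3*l - 28)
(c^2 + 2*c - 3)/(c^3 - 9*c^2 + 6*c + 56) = (c^2 + 2*c - 3)/(c^3 - 9*c^2 + 6*c + 56)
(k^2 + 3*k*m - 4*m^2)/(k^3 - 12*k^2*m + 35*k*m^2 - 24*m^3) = (k + 4*m)/(k^2 - 11*k*m + 24*m^2)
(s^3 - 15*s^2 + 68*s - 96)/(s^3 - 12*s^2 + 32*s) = (s - 3)/s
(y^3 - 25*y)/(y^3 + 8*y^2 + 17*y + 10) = y*(y - 5)/(y^2 + 3*y + 2)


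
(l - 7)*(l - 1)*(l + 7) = l^3 - l^2 - 49*l + 49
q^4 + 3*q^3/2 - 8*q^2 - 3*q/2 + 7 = (q - 2)*(q - 1)*(q + 1)*(q + 7/2)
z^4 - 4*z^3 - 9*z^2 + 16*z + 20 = (z - 5)*(z - 2)*(z + 1)*(z + 2)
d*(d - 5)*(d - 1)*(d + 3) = d^4 - 3*d^3 - 13*d^2 + 15*d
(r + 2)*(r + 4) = r^2 + 6*r + 8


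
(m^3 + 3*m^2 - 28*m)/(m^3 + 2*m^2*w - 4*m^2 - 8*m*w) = (m + 7)/(m + 2*w)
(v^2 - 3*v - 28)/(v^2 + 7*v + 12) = (v - 7)/(v + 3)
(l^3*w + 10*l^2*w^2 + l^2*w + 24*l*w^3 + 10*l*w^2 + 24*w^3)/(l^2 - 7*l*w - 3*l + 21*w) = w*(l^3 + 10*l^2*w + l^2 + 24*l*w^2 + 10*l*w + 24*w^2)/(l^2 - 7*l*w - 3*l + 21*w)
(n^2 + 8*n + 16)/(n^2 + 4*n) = (n + 4)/n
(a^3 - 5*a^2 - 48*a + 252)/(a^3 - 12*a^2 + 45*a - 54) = (a^2 + a - 42)/(a^2 - 6*a + 9)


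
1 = 1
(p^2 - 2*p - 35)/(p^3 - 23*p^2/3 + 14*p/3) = 3*(p + 5)/(p*(3*p - 2))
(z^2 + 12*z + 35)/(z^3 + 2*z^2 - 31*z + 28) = (z + 5)/(z^2 - 5*z + 4)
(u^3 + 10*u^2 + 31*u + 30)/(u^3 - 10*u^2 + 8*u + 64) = (u^2 + 8*u + 15)/(u^2 - 12*u + 32)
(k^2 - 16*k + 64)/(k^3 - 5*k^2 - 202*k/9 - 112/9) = 9*(k - 8)/(9*k^2 + 27*k + 14)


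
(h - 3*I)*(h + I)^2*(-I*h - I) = -I*h^4 - h^3 - I*h^3 - h^2 - 5*I*h^2 + 3*h - 5*I*h + 3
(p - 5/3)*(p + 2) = p^2 + p/3 - 10/3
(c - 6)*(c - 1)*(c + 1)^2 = c^4 - 5*c^3 - 7*c^2 + 5*c + 6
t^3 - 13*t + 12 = (t - 3)*(t - 1)*(t + 4)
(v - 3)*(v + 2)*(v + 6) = v^3 + 5*v^2 - 12*v - 36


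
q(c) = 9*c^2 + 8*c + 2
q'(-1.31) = -15.58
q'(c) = 18*c + 8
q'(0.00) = 8.00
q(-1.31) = 6.96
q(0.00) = 2.00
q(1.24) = 25.76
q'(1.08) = 27.44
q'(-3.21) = -49.78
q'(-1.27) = -14.86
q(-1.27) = 6.36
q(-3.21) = 69.06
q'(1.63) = 37.34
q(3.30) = 126.41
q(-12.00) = 1202.00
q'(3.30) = 67.40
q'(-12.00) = -208.00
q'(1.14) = 28.52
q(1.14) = 22.82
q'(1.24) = 30.32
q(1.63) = 38.95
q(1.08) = 21.14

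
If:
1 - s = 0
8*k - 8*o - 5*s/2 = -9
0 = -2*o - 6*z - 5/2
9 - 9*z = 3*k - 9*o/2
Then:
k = -67/16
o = -27/8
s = 1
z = 17/24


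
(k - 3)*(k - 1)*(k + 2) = k^3 - 2*k^2 - 5*k + 6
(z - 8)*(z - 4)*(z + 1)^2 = z^4 - 10*z^3 + 9*z^2 + 52*z + 32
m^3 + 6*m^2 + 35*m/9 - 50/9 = (m - 2/3)*(m + 5/3)*(m + 5)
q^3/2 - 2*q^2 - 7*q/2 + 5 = (q/2 + 1)*(q - 5)*(q - 1)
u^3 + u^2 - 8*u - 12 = (u - 3)*(u + 2)^2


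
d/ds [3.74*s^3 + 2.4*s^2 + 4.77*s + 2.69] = 11.22*s^2 + 4.8*s + 4.77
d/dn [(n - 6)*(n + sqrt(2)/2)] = 2*n - 6 + sqrt(2)/2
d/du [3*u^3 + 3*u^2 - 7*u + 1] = 9*u^2 + 6*u - 7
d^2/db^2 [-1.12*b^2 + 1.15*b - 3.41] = -2.24000000000000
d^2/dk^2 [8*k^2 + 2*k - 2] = 16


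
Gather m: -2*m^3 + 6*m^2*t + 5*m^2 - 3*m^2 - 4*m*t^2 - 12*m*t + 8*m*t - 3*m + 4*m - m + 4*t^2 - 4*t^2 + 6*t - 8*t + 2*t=-2*m^3 + m^2*(6*t + 2) + m*(-4*t^2 - 4*t)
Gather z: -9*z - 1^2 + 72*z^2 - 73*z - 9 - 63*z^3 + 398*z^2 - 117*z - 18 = -63*z^3 + 470*z^2 - 199*z - 28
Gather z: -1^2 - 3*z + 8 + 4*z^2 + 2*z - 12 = 4*z^2 - z - 5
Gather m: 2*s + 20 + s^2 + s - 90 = s^2 + 3*s - 70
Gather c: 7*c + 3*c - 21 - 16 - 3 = 10*c - 40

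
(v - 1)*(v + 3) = v^2 + 2*v - 3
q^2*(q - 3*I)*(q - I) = q^4 - 4*I*q^3 - 3*q^2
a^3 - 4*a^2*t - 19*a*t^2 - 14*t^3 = (a - 7*t)*(a + t)*(a + 2*t)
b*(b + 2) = b^2 + 2*b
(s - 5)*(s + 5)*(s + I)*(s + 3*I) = s^4 + 4*I*s^3 - 28*s^2 - 100*I*s + 75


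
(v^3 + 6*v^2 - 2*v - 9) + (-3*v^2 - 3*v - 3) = v^3 + 3*v^2 - 5*v - 12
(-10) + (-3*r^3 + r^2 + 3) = -3*r^3 + r^2 - 7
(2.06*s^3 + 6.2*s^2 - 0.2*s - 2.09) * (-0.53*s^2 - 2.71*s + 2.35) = -1.0918*s^5 - 8.8686*s^4 - 11.855*s^3 + 16.2197*s^2 + 5.1939*s - 4.9115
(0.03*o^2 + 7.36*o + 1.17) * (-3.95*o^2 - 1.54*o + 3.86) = -0.1185*o^4 - 29.1182*o^3 - 15.8401*o^2 + 26.6078*o + 4.5162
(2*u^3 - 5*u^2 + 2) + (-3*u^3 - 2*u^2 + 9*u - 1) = -u^3 - 7*u^2 + 9*u + 1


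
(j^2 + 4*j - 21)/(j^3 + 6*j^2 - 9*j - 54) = (j + 7)/(j^2 + 9*j + 18)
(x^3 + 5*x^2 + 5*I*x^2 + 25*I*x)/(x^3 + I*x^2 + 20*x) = (x + 5)/(x - 4*I)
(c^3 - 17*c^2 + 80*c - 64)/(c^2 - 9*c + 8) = c - 8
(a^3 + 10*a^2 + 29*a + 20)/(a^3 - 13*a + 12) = (a^2 + 6*a + 5)/(a^2 - 4*a + 3)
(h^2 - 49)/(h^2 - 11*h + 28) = (h + 7)/(h - 4)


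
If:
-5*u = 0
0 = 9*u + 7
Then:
No Solution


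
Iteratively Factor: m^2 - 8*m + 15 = (m - 5)*(m - 3)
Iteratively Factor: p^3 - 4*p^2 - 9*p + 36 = (p + 3)*(p^2 - 7*p + 12) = (p - 4)*(p + 3)*(p - 3)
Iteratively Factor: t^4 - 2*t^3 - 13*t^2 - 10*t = (t - 5)*(t^3 + 3*t^2 + 2*t) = (t - 5)*(t + 2)*(t^2 + t) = t*(t - 5)*(t + 2)*(t + 1)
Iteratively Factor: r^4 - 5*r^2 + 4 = (r - 1)*(r^3 + r^2 - 4*r - 4) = (r - 1)*(r + 2)*(r^2 - r - 2) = (r - 2)*(r - 1)*(r + 2)*(r + 1)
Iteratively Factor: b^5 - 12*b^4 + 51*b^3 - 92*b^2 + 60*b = (b)*(b^4 - 12*b^3 + 51*b^2 - 92*b + 60) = b*(b - 2)*(b^3 - 10*b^2 + 31*b - 30) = b*(b - 5)*(b - 2)*(b^2 - 5*b + 6) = b*(b - 5)*(b - 2)^2*(b - 3)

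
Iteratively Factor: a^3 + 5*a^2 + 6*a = (a + 2)*(a^2 + 3*a) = (a + 2)*(a + 3)*(a)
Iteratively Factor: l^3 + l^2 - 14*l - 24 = (l + 3)*(l^2 - 2*l - 8) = (l + 2)*(l + 3)*(l - 4)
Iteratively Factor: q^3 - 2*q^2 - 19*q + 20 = (q + 4)*(q^2 - 6*q + 5) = (q - 5)*(q + 4)*(q - 1)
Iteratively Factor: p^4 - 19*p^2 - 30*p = (p - 5)*(p^3 + 5*p^2 + 6*p) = p*(p - 5)*(p^2 + 5*p + 6) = p*(p - 5)*(p + 3)*(p + 2)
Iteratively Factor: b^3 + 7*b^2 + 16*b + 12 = (b + 2)*(b^2 + 5*b + 6) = (b + 2)^2*(b + 3)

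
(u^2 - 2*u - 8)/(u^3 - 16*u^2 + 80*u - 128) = (u + 2)/(u^2 - 12*u + 32)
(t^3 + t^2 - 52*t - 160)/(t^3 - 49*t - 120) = (t + 4)/(t + 3)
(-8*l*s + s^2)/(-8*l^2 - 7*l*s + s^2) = s/(l + s)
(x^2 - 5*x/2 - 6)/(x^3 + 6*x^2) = (x^2 - 5*x/2 - 6)/(x^2*(x + 6))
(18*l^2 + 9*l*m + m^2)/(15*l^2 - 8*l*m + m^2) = (18*l^2 + 9*l*m + m^2)/(15*l^2 - 8*l*m + m^2)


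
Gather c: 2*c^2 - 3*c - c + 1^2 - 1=2*c^2 - 4*c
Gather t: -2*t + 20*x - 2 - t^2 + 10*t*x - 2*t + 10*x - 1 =-t^2 + t*(10*x - 4) + 30*x - 3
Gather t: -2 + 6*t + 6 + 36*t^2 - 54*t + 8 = 36*t^2 - 48*t + 12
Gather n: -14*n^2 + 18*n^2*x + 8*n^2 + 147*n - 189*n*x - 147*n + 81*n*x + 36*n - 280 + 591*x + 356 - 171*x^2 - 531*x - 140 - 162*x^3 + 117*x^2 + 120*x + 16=n^2*(18*x - 6) + n*(36 - 108*x) - 162*x^3 - 54*x^2 + 180*x - 48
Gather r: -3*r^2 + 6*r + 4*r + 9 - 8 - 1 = -3*r^2 + 10*r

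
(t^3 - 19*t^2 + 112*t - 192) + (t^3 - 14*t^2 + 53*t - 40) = 2*t^3 - 33*t^2 + 165*t - 232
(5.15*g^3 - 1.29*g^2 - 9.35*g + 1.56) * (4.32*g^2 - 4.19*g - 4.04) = 22.248*g^5 - 27.1513*g^4 - 55.7929*g^3 + 51.1273*g^2 + 31.2376*g - 6.3024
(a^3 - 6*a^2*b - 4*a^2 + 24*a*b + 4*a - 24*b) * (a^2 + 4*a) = a^5 - 6*a^4*b - 12*a^3 + 72*a^2*b + 16*a^2 - 96*a*b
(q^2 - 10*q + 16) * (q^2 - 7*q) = q^4 - 17*q^3 + 86*q^2 - 112*q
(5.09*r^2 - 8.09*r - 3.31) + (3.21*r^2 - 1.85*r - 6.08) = 8.3*r^2 - 9.94*r - 9.39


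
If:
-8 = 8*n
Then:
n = -1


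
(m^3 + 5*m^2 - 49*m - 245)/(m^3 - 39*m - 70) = (m + 7)/(m + 2)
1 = 1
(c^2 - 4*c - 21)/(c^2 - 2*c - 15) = (c - 7)/(c - 5)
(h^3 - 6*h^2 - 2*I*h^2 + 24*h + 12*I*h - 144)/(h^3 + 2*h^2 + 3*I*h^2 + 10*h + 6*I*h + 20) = (h^3 + h^2*(-6 - 2*I) + h*(24 + 12*I) - 144)/(h^3 + h^2*(2 + 3*I) + h*(10 + 6*I) + 20)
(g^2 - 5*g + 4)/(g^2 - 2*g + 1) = (g - 4)/(g - 1)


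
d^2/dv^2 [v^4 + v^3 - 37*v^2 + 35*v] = 12*v^2 + 6*v - 74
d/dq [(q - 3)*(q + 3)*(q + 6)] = 3*q^2 + 12*q - 9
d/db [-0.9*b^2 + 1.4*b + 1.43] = 1.4 - 1.8*b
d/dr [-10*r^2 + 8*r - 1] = 8 - 20*r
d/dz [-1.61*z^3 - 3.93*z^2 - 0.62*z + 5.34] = -4.83*z^2 - 7.86*z - 0.62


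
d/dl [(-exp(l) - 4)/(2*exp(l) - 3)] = 11*exp(l)/(2*exp(l) - 3)^2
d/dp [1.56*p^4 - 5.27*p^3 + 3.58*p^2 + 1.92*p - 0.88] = 6.24*p^3 - 15.81*p^2 + 7.16*p + 1.92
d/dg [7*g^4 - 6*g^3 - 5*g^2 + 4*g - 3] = 28*g^3 - 18*g^2 - 10*g + 4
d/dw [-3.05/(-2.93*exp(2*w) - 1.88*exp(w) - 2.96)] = (-17.873*exp(w) - 5.734)*exp(w)/(2.93*exp(2*w) + 1.88*exp(w) + 2.96)^2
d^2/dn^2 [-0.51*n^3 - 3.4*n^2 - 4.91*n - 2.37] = -3.06*n - 6.8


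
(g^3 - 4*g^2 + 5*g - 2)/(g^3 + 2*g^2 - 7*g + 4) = (g - 2)/(g + 4)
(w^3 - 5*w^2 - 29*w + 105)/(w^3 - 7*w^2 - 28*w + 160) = (w^2 - 10*w + 21)/(w^2 - 12*w + 32)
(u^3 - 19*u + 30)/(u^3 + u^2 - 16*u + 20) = (u - 3)/(u - 2)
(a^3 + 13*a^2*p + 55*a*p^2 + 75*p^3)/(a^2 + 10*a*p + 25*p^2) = a + 3*p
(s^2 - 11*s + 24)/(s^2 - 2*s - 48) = (s - 3)/(s + 6)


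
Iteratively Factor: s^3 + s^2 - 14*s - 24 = (s + 3)*(s^2 - 2*s - 8) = (s - 4)*(s + 3)*(s + 2)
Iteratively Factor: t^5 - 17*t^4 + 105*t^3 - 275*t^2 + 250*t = (t - 5)*(t^4 - 12*t^3 + 45*t^2 - 50*t) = (t - 5)^2*(t^3 - 7*t^2 + 10*t) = (t - 5)^2*(t - 2)*(t^2 - 5*t) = t*(t - 5)^2*(t - 2)*(t - 5)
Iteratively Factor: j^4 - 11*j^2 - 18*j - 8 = (j + 2)*(j^3 - 2*j^2 - 7*j - 4) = (j + 1)*(j + 2)*(j^2 - 3*j - 4) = (j - 4)*(j + 1)*(j + 2)*(j + 1)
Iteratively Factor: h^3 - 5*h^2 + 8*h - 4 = (h - 1)*(h^2 - 4*h + 4) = (h - 2)*(h - 1)*(h - 2)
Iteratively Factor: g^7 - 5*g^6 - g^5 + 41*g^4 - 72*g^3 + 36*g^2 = (g - 3)*(g^6 - 2*g^5 - 7*g^4 + 20*g^3 - 12*g^2) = (g - 3)*(g - 1)*(g^5 - g^4 - 8*g^3 + 12*g^2) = g*(g - 3)*(g - 1)*(g^4 - g^3 - 8*g^2 + 12*g) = g^2*(g - 3)*(g - 1)*(g^3 - g^2 - 8*g + 12) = g^2*(g - 3)*(g - 2)*(g - 1)*(g^2 + g - 6) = g^2*(g - 3)*(g - 2)^2*(g - 1)*(g + 3)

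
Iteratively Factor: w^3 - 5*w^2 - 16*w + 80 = (w - 4)*(w^2 - w - 20) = (w - 5)*(w - 4)*(w + 4)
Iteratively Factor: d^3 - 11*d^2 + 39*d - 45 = (d - 5)*(d^2 - 6*d + 9) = (d - 5)*(d - 3)*(d - 3)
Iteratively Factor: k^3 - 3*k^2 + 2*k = (k - 1)*(k^2 - 2*k) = (k - 2)*(k - 1)*(k)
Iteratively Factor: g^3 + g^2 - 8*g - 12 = (g - 3)*(g^2 + 4*g + 4) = (g - 3)*(g + 2)*(g + 2)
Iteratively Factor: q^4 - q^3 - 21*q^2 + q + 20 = (q + 4)*(q^3 - 5*q^2 - q + 5) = (q - 5)*(q + 4)*(q^2 - 1) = (q - 5)*(q + 1)*(q + 4)*(q - 1)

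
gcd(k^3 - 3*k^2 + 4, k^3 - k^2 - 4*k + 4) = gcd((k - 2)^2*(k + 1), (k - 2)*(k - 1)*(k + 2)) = k - 2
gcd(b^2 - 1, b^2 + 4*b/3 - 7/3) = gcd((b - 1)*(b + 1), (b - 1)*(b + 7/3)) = b - 1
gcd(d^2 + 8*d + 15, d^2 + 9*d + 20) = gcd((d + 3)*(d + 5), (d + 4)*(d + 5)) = d + 5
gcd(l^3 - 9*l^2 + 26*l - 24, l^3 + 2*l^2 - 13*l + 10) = l - 2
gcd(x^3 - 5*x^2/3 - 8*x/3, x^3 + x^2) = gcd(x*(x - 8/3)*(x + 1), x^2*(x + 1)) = x^2 + x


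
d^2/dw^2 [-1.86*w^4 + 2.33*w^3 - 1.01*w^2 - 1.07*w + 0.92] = -22.32*w^2 + 13.98*w - 2.02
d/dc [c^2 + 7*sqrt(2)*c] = 2*c + 7*sqrt(2)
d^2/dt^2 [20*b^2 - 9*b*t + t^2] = 2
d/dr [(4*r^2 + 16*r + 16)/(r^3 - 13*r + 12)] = 4*(2*(r + 2)*(r^3 - 13*r + 12) - (3*r^2 - 13)*(r^2 + 4*r + 4))/(r^3 - 13*r + 12)^2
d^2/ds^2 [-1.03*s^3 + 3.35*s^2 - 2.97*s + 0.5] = 6.7 - 6.18*s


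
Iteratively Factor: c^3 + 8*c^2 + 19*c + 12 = (c + 3)*(c^2 + 5*c + 4) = (c + 3)*(c + 4)*(c + 1)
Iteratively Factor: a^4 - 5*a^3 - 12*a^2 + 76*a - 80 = (a - 5)*(a^3 - 12*a + 16) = (a - 5)*(a - 2)*(a^2 + 2*a - 8) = (a - 5)*(a - 2)*(a + 4)*(a - 2)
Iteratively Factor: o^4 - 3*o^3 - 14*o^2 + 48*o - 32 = (o - 1)*(o^3 - 2*o^2 - 16*o + 32) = (o - 2)*(o - 1)*(o^2 - 16) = (o - 2)*(o - 1)*(o + 4)*(o - 4)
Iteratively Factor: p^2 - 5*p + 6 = (p - 3)*(p - 2)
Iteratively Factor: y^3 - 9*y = (y)*(y^2 - 9) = y*(y + 3)*(y - 3)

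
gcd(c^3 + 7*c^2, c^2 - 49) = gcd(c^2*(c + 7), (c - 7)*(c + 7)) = c + 7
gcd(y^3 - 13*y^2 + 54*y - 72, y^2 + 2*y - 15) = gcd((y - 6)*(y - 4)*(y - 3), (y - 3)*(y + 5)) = y - 3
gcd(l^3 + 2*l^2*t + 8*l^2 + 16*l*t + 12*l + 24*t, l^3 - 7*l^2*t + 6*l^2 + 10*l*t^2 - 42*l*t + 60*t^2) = l + 6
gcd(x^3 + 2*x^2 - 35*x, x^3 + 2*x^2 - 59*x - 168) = x + 7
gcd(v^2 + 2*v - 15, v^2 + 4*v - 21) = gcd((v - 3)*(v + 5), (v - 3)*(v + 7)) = v - 3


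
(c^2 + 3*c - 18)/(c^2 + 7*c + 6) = (c - 3)/(c + 1)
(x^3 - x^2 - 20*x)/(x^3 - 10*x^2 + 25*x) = (x + 4)/(x - 5)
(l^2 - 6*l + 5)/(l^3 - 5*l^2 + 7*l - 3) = (l - 5)/(l^2 - 4*l + 3)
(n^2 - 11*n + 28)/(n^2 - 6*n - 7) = (n - 4)/(n + 1)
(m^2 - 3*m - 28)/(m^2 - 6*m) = (m^2 - 3*m - 28)/(m*(m - 6))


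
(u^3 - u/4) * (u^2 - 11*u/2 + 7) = u^5 - 11*u^4/2 + 27*u^3/4 + 11*u^2/8 - 7*u/4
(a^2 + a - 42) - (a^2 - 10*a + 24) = 11*a - 66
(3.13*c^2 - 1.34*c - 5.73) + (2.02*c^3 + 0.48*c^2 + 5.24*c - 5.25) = 2.02*c^3 + 3.61*c^2 + 3.9*c - 10.98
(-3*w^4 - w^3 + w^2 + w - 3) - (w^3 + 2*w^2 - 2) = -3*w^4 - 2*w^3 - w^2 + w - 1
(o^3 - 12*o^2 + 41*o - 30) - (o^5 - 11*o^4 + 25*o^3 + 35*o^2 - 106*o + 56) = -o^5 + 11*o^4 - 24*o^3 - 47*o^2 + 147*o - 86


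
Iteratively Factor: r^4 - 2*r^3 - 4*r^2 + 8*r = (r - 2)*(r^3 - 4*r) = (r - 2)^2*(r^2 + 2*r) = (r - 2)^2*(r + 2)*(r)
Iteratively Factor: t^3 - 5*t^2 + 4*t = (t)*(t^2 - 5*t + 4) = t*(t - 1)*(t - 4)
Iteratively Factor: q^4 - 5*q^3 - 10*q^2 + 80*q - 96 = (q - 4)*(q^3 - q^2 - 14*q + 24) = (q - 4)*(q - 3)*(q^2 + 2*q - 8) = (q - 4)*(q - 3)*(q - 2)*(q + 4)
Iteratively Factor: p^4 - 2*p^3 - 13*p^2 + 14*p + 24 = (p + 3)*(p^3 - 5*p^2 + 2*p + 8) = (p - 2)*(p + 3)*(p^2 - 3*p - 4) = (p - 4)*(p - 2)*(p + 3)*(p + 1)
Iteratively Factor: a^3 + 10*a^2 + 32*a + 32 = (a + 4)*(a^2 + 6*a + 8) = (a + 4)^2*(a + 2)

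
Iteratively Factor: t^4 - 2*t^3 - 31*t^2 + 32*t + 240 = (t - 4)*(t^3 + 2*t^2 - 23*t - 60) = (t - 5)*(t - 4)*(t^2 + 7*t + 12) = (t - 5)*(t - 4)*(t + 4)*(t + 3)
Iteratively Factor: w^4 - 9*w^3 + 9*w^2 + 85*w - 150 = (w - 5)*(w^3 - 4*w^2 - 11*w + 30) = (w - 5)^2*(w^2 + w - 6) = (w - 5)^2*(w + 3)*(w - 2)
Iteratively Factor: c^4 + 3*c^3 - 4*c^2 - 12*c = (c + 3)*(c^3 - 4*c) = (c + 2)*(c + 3)*(c^2 - 2*c) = (c - 2)*(c + 2)*(c + 3)*(c)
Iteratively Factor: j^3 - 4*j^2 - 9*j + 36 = (j - 4)*(j^2 - 9) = (j - 4)*(j - 3)*(j + 3)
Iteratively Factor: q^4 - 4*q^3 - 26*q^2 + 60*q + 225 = (q - 5)*(q^3 + q^2 - 21*q - 45) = (q - 5)^2*(q^2 + 6*q + 9) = (q - 5)^2*(q + 3)*(q + 3)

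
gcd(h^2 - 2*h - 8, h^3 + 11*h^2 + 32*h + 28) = h + 2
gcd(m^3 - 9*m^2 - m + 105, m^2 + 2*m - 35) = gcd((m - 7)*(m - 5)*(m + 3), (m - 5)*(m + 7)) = m - 5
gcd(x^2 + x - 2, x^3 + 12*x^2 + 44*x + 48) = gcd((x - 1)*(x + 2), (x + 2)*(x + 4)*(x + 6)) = x + 2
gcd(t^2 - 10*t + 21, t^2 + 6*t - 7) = 1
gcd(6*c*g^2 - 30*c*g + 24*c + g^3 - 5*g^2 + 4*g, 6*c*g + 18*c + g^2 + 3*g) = 6*c + g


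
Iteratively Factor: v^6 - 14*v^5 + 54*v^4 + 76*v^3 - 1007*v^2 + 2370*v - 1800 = (v - 5)*(v^5 - 9*v^4 + 9*v^3 + 121*v^2 - 402*v + 360) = (v - 5)*(v - 3)*(v^4 - 6*v^3 - 9*v^2 + 94*v - 120) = (v - 5)*(v - 3)*(v - 2)*(v^3 - 4*v^2 - 17*v + 60) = (v - 5)^2*(v - 3)*(v - 2)*(v^2 + v - 12) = (v - 5)^2*(v - 3)*(v - 2)*(v + 4)*(v - 3)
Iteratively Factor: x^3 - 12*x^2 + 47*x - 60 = (x - 3)*(x^2 - 9*x + 20) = (x - 4)*(x - 3)*(x - 5)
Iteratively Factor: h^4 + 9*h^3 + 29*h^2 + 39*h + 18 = (h + 1)*(h^3 + 8*h^2 + 21*h + 18) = (h + 1)*(h + 3)*(h^2 + 5*h + 6) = (h + 1)*(h + 2)*(h + 3)*(h + 3)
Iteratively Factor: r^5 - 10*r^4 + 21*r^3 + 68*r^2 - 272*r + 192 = (r - 4)*(r^4 - 6*r^3 - 3*r^2 + 56*r - 48) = (r - 4)*(r - 1)*(r^3 - 5*r^2 - 8*r + 48) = (r - 4)*(r - 1)*(r + 3)*(r^2 - 8*r + 16) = (r - 4)^2*(r - 1)*(r + 3)*(r - 4)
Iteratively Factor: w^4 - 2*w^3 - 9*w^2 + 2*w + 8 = (w + 1)*(w^3 - 3*w^2 - 6*w + 8) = (w - 1)*(w + 1)*(w^2 - 2*w - 8) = (w - 4)*(w - 1)*(w + 1)*(w + 2)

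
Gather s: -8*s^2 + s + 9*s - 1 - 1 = -8*s^2 + 10*s - 2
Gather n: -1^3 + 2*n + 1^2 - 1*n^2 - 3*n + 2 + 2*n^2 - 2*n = n^2 - 3*n + 2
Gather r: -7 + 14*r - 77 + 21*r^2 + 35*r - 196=21*r^2 + 49*r - 280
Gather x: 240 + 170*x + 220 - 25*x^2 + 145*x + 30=-25*x^2 + 315*x + 490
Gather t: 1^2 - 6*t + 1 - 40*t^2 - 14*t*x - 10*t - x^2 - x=-40*t^2 + t*(-14*x - 16) - x^2 - x + 2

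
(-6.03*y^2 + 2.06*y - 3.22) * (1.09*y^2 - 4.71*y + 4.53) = -6.5727*y^4 + 30.6467*y^3 - 40.5283*y^2 + 24.498*y - 14.5866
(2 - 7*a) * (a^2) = -7*a^3 + 2*a^2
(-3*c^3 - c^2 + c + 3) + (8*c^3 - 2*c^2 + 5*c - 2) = 5*c^3 - 3*c^2 + 6*c + 1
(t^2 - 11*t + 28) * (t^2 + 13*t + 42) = t^4 + 2*t^3 - 73*t^2 - 98*t + 1176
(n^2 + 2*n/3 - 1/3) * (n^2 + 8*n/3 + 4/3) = n^4 + 10*n^3/3 + 25*n^2/9 - 4/9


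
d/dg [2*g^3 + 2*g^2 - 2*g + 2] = 6*g^2 + 4*g - 2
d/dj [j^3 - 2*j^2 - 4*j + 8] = 3*j^2 - 4*j - 4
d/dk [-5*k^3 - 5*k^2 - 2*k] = -15*k^2 - 10*k - 2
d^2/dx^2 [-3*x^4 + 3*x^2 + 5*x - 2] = 6 - 36*x^2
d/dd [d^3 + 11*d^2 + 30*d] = 3*d^2 + 22*d + 30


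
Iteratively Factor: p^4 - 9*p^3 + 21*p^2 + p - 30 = (p - 2)*(p^3 - 7*p^2 + 7*p + 15) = (p - 2)*(p + 1)*(p^2 - 8*p + 15) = (p - 5)*(p - 2)*(p + 1)*(p - 3)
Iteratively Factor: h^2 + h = (h + 1)*(h)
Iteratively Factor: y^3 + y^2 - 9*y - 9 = (y + 1)*(y^2 - 9) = (y + 1)*(y + 3)*(y - 3)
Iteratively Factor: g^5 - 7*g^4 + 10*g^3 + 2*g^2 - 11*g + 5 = (g + 1)*(g^4 - 8*g^3 + 18*g^2 - 16*g + 5) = (g - 1)*(g + 1)*(g^3 - 7*g^2 + 11*g - 5) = (g - 1)^2*(g + 1)*(g^2 - 6*g + 5) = (g - 1)^3*(g + 1)*(g - 5)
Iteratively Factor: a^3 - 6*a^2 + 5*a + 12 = (a - 3)*(a^2 - 3*a - 4) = (a - 4)*(a - 3)*(a + 1)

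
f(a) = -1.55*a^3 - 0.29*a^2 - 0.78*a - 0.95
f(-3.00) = 40.63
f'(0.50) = -2.23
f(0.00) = -0.95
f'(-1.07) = -5.48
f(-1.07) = 1.45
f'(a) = -4.65*a^2 - 0.58*a - 0.78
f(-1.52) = 5.01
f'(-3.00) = -40.89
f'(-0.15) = -0.80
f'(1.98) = -20.16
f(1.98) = -15.66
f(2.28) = -22.61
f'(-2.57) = -30.00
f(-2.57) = 25.45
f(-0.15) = -0.83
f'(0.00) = -0.78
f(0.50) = -1.61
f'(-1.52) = -10.64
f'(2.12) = -22.91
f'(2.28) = -26.27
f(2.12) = -18.68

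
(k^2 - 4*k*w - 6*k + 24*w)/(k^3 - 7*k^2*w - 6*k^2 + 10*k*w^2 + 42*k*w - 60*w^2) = (k - 4*w)/(k^2 - 7*k*w + 10*w^2)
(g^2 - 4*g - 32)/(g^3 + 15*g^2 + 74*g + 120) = (g - 8)/(g^2 + 11*g + 30)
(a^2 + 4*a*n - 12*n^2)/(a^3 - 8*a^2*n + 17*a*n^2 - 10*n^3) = (a + 6*n)/(a^2 - 6*a*n + 5*n^2)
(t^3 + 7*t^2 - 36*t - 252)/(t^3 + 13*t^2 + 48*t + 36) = (t^2 + t - 42)/(t^2 + 7*t + 6)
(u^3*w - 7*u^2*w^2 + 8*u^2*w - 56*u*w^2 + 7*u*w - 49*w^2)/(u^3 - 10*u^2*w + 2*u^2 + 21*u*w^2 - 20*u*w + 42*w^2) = w*(u^2 + 8*u + 7)/(u^2 - 3*u*w + 2*u - 6*w)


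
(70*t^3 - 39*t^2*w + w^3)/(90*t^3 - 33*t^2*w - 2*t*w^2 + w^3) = (14*t^2 - 5*t*w - w^2)/(18*t^2 - 3*t*w - w^2)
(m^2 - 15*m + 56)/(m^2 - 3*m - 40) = (m - 7)/(m + 5)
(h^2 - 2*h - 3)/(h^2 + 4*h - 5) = (h^2 - 2*h - 3)/(h^2 + 4*h - 5)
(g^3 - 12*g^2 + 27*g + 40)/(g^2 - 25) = (g^2 - 7*g - 8)/(g + 5)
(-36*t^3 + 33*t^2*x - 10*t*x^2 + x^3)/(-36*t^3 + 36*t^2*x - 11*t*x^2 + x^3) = (12*t^2 - 7*t*x + x^2)/(12*t^2 - 8*t*x + x^2)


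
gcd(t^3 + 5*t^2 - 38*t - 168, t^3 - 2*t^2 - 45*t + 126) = t^2 + t - 42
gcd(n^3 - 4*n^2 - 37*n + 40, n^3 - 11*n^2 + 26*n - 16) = n^2 - 9*n + 8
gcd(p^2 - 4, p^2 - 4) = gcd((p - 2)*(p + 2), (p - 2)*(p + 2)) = p^2 - 4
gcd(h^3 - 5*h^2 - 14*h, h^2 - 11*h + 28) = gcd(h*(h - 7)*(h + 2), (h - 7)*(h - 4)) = h - 7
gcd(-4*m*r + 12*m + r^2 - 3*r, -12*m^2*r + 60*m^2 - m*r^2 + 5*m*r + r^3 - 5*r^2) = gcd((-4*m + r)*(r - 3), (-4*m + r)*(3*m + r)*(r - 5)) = -4*m + r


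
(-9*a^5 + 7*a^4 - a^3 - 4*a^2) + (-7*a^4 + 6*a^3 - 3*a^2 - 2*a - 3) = -9*a^5 + 5*a^3 - 7*a^2 - 2*a - 3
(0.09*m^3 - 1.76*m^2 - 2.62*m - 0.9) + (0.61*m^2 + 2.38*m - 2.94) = 0.09*m^3 - 1.15*m^2 - 0.24*m - 3.84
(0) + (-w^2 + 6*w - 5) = -w^2 + 6*w - 5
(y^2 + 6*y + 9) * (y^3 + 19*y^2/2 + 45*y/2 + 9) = y^5 + 31*y^4/2 + 177*y^3/2 + 459*y^2/2 + 513*y/2 + 81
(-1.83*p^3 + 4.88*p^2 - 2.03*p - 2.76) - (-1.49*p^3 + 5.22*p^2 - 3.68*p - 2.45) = -0.34*p^3 - 0.34*p^2 + 1.65*p - 0.31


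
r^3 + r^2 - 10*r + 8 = (r - 2)*(r - 1)*(r + 4)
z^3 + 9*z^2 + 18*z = z*(z + 3)*(z + 6)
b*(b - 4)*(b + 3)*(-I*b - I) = -I*b^4 + 13*I*b^2 + 12*I*b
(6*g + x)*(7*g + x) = 42*g^2 + 13*g*x + x^2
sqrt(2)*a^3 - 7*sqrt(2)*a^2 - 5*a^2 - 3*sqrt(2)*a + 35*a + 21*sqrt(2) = (a - 7)*(a - 3*sqrt(2))*(sqrt(2)*a + 1)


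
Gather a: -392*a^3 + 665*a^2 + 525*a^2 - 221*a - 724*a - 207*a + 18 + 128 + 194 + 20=-392*a^3 + 1190*a^2 - 1152*a + 360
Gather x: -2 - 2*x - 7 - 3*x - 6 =-5*x - 15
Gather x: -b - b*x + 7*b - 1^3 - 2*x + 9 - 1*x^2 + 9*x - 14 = 6*b - x^2 + x*(7 - b) - 6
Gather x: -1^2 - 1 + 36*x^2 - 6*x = 36*x^2 - 6*x - 2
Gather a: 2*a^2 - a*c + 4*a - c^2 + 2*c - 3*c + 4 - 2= 2*a^2 + a*(4 - c) - c^2 - c + 2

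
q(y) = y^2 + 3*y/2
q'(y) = 2*y + 3/2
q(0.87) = 2.06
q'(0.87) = 3.24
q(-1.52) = 0.03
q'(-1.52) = -1.54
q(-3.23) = 5.59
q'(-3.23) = -4.96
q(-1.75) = 0.44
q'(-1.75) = -2.00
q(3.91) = 21.15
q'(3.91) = 9.32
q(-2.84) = 3.81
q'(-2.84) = -4.18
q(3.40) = 16.66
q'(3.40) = 8.30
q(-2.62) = 2.93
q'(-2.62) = -3.74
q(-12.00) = 126.00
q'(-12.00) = -22.50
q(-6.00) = 27.00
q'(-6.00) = -10.50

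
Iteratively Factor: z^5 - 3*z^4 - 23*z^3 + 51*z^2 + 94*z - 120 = (z - 1)*(z^4 - 2*z^3 - 25*z^2 + 26*z + 120) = (z - 3)*(z - 1)*(z^3 + z^2 - 22*z - 40) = (z - 3)*(z - 1)*(z + 2)*(z^2 - z - 20) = (z - 3)*(z - 1)*(z + 2)*(z + 4)*(z - 5)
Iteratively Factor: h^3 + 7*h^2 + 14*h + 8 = (h + 1)*(h^2 + 6*h + 8) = (h + 1)*(h + 4)*(h + 2)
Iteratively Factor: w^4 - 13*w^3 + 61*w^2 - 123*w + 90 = (w - 2)*(w^3 - 11*w^2 + 39*w - 45) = (w - 3)*(w - 2)*(w^2 - 8*w + 15) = (w - 3)^2*(w - 2)*(w - 5)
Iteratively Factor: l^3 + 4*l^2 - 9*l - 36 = (l + 4)*(l^2 - 9) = (l - 3)*(l + 4)*(l + 3)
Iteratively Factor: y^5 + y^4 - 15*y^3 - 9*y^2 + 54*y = (y)*(y^4 + y^3 - 15*y^2 - 9*y + 54) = y*(y + 3)*(y^3 - 2*y^2 - 9*y + 18) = y*(y - 3)*(y + 3)*(y^2 + y - 6) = y*(y - 3)*(y + 3)^2*(y - 2)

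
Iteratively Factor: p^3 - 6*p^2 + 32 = (p - 4)*(p^2 - 2*p - 8) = (p - 4)^2*(p + 2)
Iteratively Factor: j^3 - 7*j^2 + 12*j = (j)*(j^2 - 7*j + 12) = j*(j - 3)*(j - 4)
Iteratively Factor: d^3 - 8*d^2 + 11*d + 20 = (d - 5)*(d^2 - 3*d - 4) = (d - 5)*(d - 4)*(d + 1)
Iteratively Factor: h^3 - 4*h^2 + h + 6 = (h - 2)*(h^2 - 2*h - 3) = (h - 3)*(h - 2)*(h + 1)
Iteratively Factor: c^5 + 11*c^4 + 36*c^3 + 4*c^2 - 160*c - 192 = (c + 4)*(c^4 + 7*c^3 + 8*c^2 - 28*c - 48) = (c + 3)*(c + 4)*(c^3 + 4*c^2 - 4*c - 16) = (c + 3)*(c + 4)^2*(c^2 - 4) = (c + 2)*(c + 3)*(c + 4)^2*(c - 2)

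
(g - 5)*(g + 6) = g^2 + g - 30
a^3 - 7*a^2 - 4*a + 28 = (a - 7)*(a - 2)*(a + 2)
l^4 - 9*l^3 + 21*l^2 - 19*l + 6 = (l - 6)*(l - 1)^3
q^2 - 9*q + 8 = (q - 8)*(q - 1)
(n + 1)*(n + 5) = n^2 + 6*n + 5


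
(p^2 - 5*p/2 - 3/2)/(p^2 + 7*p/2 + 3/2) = (p - 3)/(p + 3)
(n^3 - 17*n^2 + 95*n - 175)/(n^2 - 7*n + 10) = (n^2 - 12*n + 35)/(n - 2)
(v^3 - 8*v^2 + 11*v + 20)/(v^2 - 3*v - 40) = (-v^3 + 8*v^2 - 11*v - 20)/(-v^2 + 3*v + 40)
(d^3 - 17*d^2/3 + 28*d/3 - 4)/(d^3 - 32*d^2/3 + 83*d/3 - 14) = (d - 2)/(d - 7)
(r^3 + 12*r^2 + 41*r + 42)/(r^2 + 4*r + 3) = (r^2 + 9*r + 14)/(r + 1)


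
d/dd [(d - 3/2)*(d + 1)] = 2*d - 1/2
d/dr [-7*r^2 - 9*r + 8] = -14*r - 9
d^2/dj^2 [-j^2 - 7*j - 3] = -2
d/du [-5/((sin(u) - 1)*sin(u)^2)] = 5*(3*sin(u) - 2)*cos(u)/((sin(u) - 1)^2*sin(u)^3)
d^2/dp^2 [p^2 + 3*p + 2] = 2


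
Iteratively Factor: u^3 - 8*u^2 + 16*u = (u - 4)*(u^2 - 4*u) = (u - 4)^2*(u)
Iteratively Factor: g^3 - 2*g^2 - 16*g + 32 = (g - 4)*(g^2 + 2*g - 8) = (g - 4)*(g - 2)*(g + 4)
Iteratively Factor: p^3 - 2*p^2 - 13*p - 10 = (p - 5)*(p^2 + 3*p + 2) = (p - 5)*(p + 2)*(p + 1)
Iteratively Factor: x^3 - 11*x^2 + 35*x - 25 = (x - 5)*(x^2 - 6*x + 5) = (x - 5)*(x - 1)*(x - 5)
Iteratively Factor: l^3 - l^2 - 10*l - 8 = (l + 2)*(l^2 - 3*l - 4) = (l - 4)*(l + 2)*(l + 1)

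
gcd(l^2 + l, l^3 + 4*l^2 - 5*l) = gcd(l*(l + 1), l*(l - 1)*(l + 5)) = l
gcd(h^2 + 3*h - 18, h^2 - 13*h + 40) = 1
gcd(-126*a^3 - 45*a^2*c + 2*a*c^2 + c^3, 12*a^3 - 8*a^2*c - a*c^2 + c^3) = 3*a + c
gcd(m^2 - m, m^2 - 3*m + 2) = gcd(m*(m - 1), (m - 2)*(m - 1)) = m - 1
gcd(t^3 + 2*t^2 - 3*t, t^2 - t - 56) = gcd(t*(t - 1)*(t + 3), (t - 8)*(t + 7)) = 1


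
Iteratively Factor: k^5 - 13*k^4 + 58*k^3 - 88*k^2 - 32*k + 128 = (k - 4)*(k^4 - 9*k^3 + 22*k^2 - 32) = (k - 4)*(k - 2)*(k^3 - 7*k^2 + 8*k + 16) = (k - 4)*(k - 2)*(k + 1)*(k^2 - 8*k + 16) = (k - 4)^2*(k - 2)*(k + 1)*(k - 4)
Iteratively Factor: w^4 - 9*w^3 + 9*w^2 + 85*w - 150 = (w - 5)*(w^3 - 4*w^2 - 11*w + 30) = (w - 5)*(w + 3)*(w^2 - 7*w + 10) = (w - 5)^2*(w + 3)*(w - 2)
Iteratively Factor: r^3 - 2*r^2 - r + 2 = (r + 1)*(r^2 - 3*r + 2) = (r - 1)*(r + 1)*(r - 2)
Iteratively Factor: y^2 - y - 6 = (y + 2)*(y - 3)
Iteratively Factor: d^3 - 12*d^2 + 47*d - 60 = (d - 5)*(d^2 - 7*d + 12) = (d - 5)*(d - 3)*(d - 4)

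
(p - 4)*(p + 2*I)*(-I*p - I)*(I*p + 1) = p^4 - 3*p^3 + I*p^3 - 2*p^2 - 3*I*p^2 - 6*p - 4*I*p - 8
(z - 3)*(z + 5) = z^2 + 2*z - 15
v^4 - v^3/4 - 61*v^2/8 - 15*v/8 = v*(v - 3)*(v + 1/4)*(v + 5/2)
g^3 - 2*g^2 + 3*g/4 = g*(g - 3/2)*(g - 1/2)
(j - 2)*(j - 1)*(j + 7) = j^3 + 4*j^2 - 19*j + 14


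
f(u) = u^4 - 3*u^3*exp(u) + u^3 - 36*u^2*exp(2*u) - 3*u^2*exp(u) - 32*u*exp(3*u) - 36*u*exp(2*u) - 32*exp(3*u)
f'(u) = -3*u^3*exp(u) + 4*u^3 - 72*u^2*exp(2*u) - 12*u^2*exp(u) + 3*u^2 - 96*u*exp(3*u) - 144*u*exp(2*u) - 6*u*exp(u) - 128*exp(3*u) - 36*exp(2*u)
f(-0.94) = 0.08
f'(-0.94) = 1.57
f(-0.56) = -0.04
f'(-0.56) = -6.33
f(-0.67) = 0.34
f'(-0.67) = -1.25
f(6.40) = -52240221431.98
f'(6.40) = -163258163545.06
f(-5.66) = 846.51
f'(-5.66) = -628.52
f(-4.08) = 211.66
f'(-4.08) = -221.43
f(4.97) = -592982442.21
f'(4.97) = -1860475097.89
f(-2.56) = 27.71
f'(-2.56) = -49.23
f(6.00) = -14954221811.56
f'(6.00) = -46793407258.85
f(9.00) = -170468194975784.45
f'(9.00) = -528262268727933.72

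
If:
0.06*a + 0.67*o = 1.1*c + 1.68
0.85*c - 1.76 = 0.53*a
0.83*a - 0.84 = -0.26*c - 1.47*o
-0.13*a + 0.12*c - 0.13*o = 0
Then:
No Solution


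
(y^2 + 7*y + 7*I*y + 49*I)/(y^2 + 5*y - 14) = (y + 7*I)/(y - 2)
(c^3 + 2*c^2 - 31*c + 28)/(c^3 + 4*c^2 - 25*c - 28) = (c - 1)/(c + 1)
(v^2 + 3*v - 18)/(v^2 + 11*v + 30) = (v - 3)/(v + 5)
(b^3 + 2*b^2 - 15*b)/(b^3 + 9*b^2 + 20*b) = (b - 3)/(b + 4)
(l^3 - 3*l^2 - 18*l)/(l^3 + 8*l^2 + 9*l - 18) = l*(l - 6)/(l^2 + 5*l - 6)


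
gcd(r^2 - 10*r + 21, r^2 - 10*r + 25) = 1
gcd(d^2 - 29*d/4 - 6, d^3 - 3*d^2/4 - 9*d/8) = d + 3/4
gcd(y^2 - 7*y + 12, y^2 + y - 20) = y - 4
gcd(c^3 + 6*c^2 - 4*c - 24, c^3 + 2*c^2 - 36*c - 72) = c^2 + 8*c + 12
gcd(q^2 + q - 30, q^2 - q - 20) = q - 5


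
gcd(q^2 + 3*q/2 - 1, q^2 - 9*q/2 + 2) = q - 1/2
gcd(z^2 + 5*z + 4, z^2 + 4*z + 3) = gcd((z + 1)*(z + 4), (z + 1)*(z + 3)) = z + 1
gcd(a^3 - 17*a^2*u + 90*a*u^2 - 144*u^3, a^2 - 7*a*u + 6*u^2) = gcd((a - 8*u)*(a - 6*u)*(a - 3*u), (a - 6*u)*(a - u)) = -a + 6*u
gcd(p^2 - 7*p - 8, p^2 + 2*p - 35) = 1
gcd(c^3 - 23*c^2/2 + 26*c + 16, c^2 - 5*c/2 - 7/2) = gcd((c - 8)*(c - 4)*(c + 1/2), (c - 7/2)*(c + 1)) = 1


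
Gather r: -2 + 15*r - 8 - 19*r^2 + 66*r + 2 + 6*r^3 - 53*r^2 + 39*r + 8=6*r^3 - 72*r^2 + 120*r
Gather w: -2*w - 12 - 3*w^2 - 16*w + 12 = -3*w^2 - 18*w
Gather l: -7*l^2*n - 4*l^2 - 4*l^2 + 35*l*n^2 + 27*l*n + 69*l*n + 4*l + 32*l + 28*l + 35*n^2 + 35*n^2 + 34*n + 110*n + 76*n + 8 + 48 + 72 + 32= l^2*(-7*n - 8) + l*(35*n^2 + 96*n + 64) + 70*n^2 + 220*n + 160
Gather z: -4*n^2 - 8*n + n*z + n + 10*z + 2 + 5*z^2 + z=-4*n^2 - 7*n + 5*z^2 + z*(n + 11) + 2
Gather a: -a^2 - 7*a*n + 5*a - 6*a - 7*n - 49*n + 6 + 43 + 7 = -a^2 + a*(-7*n - 1) - 56*n + 56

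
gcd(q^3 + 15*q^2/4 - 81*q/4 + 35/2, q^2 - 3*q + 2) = q - 2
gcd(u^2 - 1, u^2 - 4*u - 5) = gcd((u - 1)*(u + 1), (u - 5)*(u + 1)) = u + 1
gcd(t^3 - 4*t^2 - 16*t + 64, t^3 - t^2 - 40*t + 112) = t^2 - 8*t + 16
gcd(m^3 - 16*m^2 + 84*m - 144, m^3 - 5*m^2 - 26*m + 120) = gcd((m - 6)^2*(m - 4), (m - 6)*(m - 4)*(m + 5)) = m^2 - 10*m + 24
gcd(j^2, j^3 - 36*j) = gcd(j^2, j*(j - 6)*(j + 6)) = j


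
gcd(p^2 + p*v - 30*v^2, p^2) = 1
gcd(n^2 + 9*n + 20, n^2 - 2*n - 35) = n + 5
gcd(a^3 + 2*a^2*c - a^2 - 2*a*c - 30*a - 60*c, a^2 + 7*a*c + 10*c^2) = a + 2*c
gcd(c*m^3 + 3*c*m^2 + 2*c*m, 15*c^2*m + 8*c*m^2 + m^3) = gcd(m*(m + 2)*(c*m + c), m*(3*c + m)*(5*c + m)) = m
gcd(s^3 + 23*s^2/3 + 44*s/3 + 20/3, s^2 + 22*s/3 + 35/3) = s + 5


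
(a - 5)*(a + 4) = a^2 - a - 20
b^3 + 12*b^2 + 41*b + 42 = (b + 2)*(b + 3)*(b + 7)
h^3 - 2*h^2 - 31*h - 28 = (h - 7)*(h + 1)*(h + 4)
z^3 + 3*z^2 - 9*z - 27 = (z - 3)*(z + 3)^2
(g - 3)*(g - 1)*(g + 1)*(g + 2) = g^4 - g^3 - 7*g^2 + g + 6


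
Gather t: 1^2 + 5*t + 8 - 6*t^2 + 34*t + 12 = -6*t^2 + 39*t + 21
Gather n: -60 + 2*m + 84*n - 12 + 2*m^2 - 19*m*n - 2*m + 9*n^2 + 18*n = 2*m^2 + 9*n^2 + n*(102 - 19*m) - 72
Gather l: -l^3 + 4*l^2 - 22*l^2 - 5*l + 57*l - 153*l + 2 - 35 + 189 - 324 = -l^3 - 18*l^2 - 101*l - 168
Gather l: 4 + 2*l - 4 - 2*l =0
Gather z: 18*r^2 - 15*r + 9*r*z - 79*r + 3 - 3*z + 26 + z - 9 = 18*r^2 - 94*r + z*(9*r - 2) + 20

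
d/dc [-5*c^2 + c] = 1 - 10*c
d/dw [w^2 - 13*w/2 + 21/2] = 2*w - 13/2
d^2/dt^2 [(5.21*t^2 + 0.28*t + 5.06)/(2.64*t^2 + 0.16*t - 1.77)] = (-0.498432000000008*t^3 + 357.668784*t^2 + 20.674368*t + 80.351218)/(18.399744*t^6 + 3.345408*t^5 - 36.805824*t^4 - 4.481792*t^3 + 24.676632*t^2 + 1.503792*t - 5.545233)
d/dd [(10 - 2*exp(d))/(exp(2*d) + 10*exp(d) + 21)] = 2*(2*(exp(d) - 5)*(exp(d) + 5) - exp(2*d) - 10*exp(d) - 21)*exp(d)/(exp(2*d) + 10*exp(d) + 21)^2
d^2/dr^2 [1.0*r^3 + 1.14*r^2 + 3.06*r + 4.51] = 6.0*r + 2.28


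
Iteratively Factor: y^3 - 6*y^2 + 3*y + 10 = (y - 2)*(y^2 - 4*y - 5) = (y - 5)*(y - 2)*(y + 1)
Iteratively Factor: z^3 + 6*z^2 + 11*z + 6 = (z + 1)*(z^2 + 5*z + 6) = (z + 1)*(z + 2)*(z + 3)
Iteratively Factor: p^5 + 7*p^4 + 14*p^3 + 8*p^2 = (p + 2)*(p^4 + 5*p^3 + 4*p^2) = (p + 2)*(p + 4)*(p^3 + p^2) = p*(p + 2)*(p + 4)*(p^2 + p) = p*(p + 1)*(p + 2)*(p + 4)*(p)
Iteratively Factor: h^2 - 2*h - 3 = (h - 3)*(h + 1)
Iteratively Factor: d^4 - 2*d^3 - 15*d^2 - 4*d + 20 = (d + 2)*(d^3 - 4*d^2 - 7*d + 10) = (d - 1)*(d + 2)*(d^2 - 3*d - 10) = (d - 1)*(d + 2)^2*(d - 5)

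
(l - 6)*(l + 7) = l^2 + l - 42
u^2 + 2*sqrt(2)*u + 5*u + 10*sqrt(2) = (u + 5)*(u + 2*sqrt(2))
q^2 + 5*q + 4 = (q + 1)*(q + 4)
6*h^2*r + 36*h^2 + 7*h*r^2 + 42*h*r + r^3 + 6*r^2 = (h + r)*(6*h + r)*(r + 6)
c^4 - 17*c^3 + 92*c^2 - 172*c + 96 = (c - 8)*(c - 6)*(c - 2)*(c - 1)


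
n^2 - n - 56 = (n - 8)*(n + 7)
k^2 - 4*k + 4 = (k - 2)^2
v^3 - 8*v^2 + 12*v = v*(v - 6)*(v - 2)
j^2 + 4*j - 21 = (j - 3)*(j + 7)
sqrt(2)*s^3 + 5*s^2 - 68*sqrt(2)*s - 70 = (s - 5*sqrt(2))*(s + 7*sqrt(2))*(sqrt(2)*s + 1)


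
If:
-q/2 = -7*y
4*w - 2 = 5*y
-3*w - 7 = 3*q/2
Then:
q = -476/99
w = 7/99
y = -34/99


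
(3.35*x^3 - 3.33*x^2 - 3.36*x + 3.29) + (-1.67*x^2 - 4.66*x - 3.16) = 3.35*x^3 - 5.0*x^2 - 8.02*x + 0.13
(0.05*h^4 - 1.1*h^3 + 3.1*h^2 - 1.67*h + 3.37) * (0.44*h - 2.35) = 0.022*h^5 - 0.6015*h^4 + 3.949*h^3 - 8.0198*h^2 + 5.4073*h - 7.9195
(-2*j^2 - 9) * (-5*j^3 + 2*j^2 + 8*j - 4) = 10*j^5 - 4*j^4 + 29*j^3 - 10*j^2 - 72*j + 36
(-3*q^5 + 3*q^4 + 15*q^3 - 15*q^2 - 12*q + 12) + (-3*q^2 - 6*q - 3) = -3*q^5 + 3*q^4 + 15*q^3 - 18*q^2 - 18*q + 9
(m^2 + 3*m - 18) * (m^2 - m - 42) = m^4 + 2*m^3 - 63*m^2 - 108*m + 756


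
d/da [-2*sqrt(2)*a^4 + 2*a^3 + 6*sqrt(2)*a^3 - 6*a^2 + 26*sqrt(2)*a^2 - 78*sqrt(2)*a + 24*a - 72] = -8*sqrt(2)*a^3 + 6*a^2 + 18*sqrt(2)*a^2 - 12*a + 52*sqrt(2)*a - 78*sqrt(2) + 24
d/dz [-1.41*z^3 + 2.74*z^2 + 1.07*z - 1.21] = -4.23*z^2 + 5.48*z + 1.07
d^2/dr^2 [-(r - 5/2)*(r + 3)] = -2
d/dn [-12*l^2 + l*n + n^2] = l + 2*n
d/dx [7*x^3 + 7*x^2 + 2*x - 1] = 21*x^2 + 14*x + 2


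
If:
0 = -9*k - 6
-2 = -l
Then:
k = -2/3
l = 2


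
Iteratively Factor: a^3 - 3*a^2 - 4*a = (a + 1)*(a^2 - 4*a) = a*(a + 1)*(a - 4)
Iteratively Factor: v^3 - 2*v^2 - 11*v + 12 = (v - 4)*(v^2 + 2*v - 3) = (v - 4)*(v - 1)*(v + 3)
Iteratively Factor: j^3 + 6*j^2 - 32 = (j + 4)*(j^2 + 2*j - 8) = (j + 4)^2*(j - 2)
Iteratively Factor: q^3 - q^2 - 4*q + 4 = (q - 2)*(q^2 + q - 2) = (q - 2)*(q + 2)*(q - 1)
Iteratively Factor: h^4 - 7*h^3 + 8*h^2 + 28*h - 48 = (h - 2)*(h^3 - 5*h^2 - 2*h + 24) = (h - 2)*(h + 2)*(h^2 - 7*h + 12) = (h - 4)*(h - 2)*(h + 2)*(h - 3)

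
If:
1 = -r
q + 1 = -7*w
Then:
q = -7*w - 1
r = -1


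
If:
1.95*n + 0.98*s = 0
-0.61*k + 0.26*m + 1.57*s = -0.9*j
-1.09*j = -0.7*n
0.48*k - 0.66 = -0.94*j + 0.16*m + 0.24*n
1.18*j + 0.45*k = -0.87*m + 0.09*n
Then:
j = -0.27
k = 1.53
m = -0.47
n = -0.42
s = 0.83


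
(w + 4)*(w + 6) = w^2 + 10*w + 24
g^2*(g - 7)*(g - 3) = g^4 - 10*g^3 + 21*g^2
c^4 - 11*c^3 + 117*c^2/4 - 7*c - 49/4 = (c - 7)*(c - 7/2)*(c - 1)*(c + 1/2)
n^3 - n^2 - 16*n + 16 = (n - 4)*(n - 1)*(n + 4)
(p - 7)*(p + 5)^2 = p^3 + 3*p^2 - 45*p - 175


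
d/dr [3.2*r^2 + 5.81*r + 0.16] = 6.4*r + 5.81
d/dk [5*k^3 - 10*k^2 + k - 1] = 15*k^2 - 20*k + 1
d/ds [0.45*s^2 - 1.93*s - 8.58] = 0.9*s - 1.93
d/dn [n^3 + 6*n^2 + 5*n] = 3*n^2 + 12*n + 5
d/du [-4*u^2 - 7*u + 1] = -8*u - 7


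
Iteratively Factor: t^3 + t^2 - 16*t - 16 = (t + 1)*(t^2 - 16) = (t - 4)*(t + 1)*(t + 4)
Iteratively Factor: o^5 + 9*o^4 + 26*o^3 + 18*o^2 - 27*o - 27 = (o + 3)*(o^4 + 6*o^3 + 8*o^2 - 6*o - 9) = (o + 3)^2*(o^3 + 3*o^2 - o - 3) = (o - 1)*(o + 3)^2*(o^2 + 4*o + 3) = (o - 1)*(o + 1)*(o + 3)^2*(o + 3)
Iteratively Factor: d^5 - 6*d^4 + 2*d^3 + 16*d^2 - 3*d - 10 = (d + 1)*(d^4 - 7*d^3 + 9*d^2 + 7*d - 10) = (d - 2)*(d + 1)*(d^3 - 5*d^2 - d + 5) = (d - 5)*(d - 2)*(d + 1)*(d^2 - 1) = (d - 5)*(d - 2)*(d + 1)^2*(d - 1)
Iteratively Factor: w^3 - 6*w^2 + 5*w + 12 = (w - 4)*(w^2 - 2*w - 3) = (w - 4)*(w + 1)*(w - 3)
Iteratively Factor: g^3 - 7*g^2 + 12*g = (g - 3)*(g^2 - 4*g) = (g - 4)*(g - 3)*(g)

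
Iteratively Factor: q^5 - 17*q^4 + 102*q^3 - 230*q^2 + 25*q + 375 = (q + 1)*(q^4 - 18*q^3 + 120*q^2 - 350*q + 375) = (q - 5)*(q + 1)*(q^3 - 13*q^2 + 55*q - 75) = (q - 5)^2*(q + 1)*(q^2 - 8*q + 15) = (q - 5)^3*(q + 1)*(q - 3)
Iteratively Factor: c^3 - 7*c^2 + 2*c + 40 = (c + 2)*(c^2 - 9*c + 20) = (c - 4)*(c + 2)*(c - 5)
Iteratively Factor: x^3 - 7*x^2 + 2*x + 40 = (x - 4)*(x^2 - 3*x - 10) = (x - 5)*(x - 4)*(x + 2)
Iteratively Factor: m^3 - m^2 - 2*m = (m + 1)*(m^2 - 2*m) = (m - 2)*(m + 1)*(m)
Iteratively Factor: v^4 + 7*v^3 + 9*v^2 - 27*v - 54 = (v + 3)*(v^3 + 4*v^2 - 3*v - 18) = (v - 2)*(v + 3)*(v^2 + 6*v + 9) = (v - 2)*(v + 3)^2*(v + 3)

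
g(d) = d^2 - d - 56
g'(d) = 2*d - 1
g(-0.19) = -55.77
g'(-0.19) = -1.38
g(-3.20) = -42.56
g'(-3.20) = -7.40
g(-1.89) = -50.54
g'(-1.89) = -4.78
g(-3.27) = -42.04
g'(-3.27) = -7.54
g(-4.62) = -30.04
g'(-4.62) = -10.24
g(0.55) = -56.25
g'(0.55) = 0.10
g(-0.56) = -55.13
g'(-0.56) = -2.12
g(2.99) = -50.05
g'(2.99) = 4.98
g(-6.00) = -14.00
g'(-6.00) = -13.00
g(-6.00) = -14.00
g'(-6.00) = -13.00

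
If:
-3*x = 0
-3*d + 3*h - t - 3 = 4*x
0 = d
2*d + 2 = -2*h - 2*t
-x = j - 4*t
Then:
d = 0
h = 1/2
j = -6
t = -3/2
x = 0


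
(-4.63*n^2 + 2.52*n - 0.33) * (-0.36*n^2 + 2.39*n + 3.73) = 1.6668*n^4 - 11.9729*n^3 - 11.1283*n^2 + 8.6109*n - 1.2309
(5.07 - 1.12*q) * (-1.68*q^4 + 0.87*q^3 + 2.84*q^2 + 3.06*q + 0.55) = 1.8816*q^5 - 9.492*q^4 + 1.2301*q^3 + 10.9716*q^2 + 14.8982*q + 2.7885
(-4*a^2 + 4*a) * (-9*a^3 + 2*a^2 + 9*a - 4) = 36*a^5 - 44*a^4 - 28*a^3 + 52*a^2 - 16*a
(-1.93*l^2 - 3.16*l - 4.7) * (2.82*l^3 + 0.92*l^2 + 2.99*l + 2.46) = -5.4426*l^5 - 10.6868*l^4 - 21.9319*l^3 - 18.5202*l^2 - 21.8266*l - 11.562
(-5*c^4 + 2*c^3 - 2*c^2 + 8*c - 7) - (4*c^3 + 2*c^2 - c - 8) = -5*c^4 - 2*c^3 - 4*c^2 + 9*c + 1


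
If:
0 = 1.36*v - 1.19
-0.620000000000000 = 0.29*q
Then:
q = -2.14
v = 0.88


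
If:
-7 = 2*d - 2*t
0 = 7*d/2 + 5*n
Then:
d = t - 7/2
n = 49/20 - 7*t/10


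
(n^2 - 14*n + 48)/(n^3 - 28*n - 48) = (n - 8)/(n^2 + 6*n + 8)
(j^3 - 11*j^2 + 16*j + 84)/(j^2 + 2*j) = j - 13 + 42/j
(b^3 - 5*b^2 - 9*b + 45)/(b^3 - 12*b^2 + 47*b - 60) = (b + 3)/(b - 4)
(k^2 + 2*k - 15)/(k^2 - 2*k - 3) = (k + 5)/(k + 1)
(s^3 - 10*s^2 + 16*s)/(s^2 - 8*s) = s - 2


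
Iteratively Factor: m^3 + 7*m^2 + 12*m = (m)*(m^2 + 7*m + 12) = m*(m + 4)*(m + 3)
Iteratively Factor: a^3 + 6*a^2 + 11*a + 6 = (a + 1)*(a^2 + 5*a + 6) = (a + 1)*(a + 2)*(a + 3)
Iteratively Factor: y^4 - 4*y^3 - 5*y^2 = (y - 5)*(y^3 + y^2) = y*(y - 5)*(y^2 + y) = y*(y - 5)*(y + 1)*(y)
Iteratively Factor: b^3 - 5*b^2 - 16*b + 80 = (b - 4)*(b^2 - b - 20) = (b - 4)*(b + 4)*(b - 5)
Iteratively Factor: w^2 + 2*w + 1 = (w + 1)*(w + 1)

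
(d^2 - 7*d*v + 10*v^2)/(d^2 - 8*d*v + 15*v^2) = (-d + 2*v)/(-d + 3*v)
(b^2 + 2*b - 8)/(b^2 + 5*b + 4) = (b - 2)/(b + 1)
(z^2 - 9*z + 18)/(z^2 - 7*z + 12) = (z - 6)/(z - 4)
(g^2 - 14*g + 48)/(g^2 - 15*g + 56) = (g - 6)/(g - 7)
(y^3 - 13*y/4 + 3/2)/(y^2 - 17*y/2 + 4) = (y^2 + y/2 - 3)/(y - 8)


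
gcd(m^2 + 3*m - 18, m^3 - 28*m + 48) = m + 6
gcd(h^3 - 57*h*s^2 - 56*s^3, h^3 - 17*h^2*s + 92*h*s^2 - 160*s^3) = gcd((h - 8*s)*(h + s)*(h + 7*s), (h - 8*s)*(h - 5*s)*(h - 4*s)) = -h + 8*s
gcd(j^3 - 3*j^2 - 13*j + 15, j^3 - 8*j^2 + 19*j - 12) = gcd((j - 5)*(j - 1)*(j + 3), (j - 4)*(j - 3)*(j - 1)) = j - 1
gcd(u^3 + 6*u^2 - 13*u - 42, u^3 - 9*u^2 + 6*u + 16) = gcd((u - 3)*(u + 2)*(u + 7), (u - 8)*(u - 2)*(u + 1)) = 1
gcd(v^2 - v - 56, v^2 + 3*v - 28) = v + 7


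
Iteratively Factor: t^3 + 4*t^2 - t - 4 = (t + 1)*(t^2 + 3*t - 4) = (t - 1)*(t + 1)*(t + 4)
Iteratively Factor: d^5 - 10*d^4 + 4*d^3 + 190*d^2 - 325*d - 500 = (d - 5)*(d^4 - 5*d^3 - 21*d^2 + 85*d + 100) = (d - 5)*(d + 1)*(d^3 - 6*d^2 - 15*d + 100) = (d - 5)^2*(d + 1)*(d^2 - d - 20) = (d - 5)^3*(d + 1)*(d + 4)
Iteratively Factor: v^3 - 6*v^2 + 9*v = (v - 3)*(v^2 - 3*v) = v*(v - 3)*(v - 3)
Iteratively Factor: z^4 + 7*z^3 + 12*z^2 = (z + 3)*(z^3 + 4*z^2) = z*(z + 3)*(z^2 + 4*z) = z^2*(z + 3)*(z + 4)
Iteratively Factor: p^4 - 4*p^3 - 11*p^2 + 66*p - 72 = (p + 4)*(p^3 - 8*p^2 + 21*p - 18) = (p - 2)*(p + 4)*(p^2 - 6*p + 9) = (p - 3)*(p - 2)*(p + 4)*(p - 3)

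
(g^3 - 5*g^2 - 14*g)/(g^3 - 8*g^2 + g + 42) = g/(g - 3)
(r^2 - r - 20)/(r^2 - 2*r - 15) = (r + 4)/(r + 3)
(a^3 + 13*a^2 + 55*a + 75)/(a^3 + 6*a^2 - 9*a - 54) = (a^2 + 10*a + 25)/(a^2 + 3*a - 18)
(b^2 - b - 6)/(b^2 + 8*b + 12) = (b - 3)/(b + 6)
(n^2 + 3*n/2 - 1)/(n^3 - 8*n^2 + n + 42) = (n - 1/2)/(n^2 - 10*n + 21)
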